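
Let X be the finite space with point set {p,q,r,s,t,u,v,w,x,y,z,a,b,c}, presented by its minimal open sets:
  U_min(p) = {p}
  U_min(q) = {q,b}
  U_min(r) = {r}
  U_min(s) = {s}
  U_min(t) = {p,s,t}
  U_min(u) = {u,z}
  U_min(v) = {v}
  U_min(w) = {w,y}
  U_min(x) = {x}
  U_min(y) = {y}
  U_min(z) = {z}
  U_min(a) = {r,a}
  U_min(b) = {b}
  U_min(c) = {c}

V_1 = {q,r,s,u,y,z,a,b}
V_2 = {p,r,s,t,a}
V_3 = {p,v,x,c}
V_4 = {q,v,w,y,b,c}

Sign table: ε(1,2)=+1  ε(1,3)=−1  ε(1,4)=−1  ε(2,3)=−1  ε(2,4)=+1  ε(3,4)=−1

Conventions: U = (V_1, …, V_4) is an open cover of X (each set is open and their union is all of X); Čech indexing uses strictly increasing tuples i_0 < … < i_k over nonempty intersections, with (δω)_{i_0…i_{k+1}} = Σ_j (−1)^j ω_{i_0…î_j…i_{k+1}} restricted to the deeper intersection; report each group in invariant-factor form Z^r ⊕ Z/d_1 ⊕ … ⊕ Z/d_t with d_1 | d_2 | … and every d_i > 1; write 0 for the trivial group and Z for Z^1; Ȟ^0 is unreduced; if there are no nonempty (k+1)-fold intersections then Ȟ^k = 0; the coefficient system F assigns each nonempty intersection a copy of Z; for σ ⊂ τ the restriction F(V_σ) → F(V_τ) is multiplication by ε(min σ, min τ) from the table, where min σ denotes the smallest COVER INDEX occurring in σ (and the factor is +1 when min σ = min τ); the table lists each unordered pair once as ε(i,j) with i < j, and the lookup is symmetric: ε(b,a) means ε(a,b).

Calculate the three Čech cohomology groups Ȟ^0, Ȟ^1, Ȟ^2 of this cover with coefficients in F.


nerve of the cover:
  V12={r,s,a} V14={q,y,b} V23={p} V34={v,c}
C dims 4,4; δ0: rk 4, SNF 1^3·2
Ȟ^0 = (4 − 4) − 0 = 0, so Ȟ^0 ≅ 0
Ȟ^1 = (4 − 0) − 4 = 0 plus torsion [2], so Ȟ^1 ≅ Z/2
Ȟ^2 = (0 − 0) − 0 = 0, so Ȟ^2 ≅ 0

Ȟ^0 ≅ 0, Ȟ^1 ≅ Z/2 and Ȟ^2 ≅ 0


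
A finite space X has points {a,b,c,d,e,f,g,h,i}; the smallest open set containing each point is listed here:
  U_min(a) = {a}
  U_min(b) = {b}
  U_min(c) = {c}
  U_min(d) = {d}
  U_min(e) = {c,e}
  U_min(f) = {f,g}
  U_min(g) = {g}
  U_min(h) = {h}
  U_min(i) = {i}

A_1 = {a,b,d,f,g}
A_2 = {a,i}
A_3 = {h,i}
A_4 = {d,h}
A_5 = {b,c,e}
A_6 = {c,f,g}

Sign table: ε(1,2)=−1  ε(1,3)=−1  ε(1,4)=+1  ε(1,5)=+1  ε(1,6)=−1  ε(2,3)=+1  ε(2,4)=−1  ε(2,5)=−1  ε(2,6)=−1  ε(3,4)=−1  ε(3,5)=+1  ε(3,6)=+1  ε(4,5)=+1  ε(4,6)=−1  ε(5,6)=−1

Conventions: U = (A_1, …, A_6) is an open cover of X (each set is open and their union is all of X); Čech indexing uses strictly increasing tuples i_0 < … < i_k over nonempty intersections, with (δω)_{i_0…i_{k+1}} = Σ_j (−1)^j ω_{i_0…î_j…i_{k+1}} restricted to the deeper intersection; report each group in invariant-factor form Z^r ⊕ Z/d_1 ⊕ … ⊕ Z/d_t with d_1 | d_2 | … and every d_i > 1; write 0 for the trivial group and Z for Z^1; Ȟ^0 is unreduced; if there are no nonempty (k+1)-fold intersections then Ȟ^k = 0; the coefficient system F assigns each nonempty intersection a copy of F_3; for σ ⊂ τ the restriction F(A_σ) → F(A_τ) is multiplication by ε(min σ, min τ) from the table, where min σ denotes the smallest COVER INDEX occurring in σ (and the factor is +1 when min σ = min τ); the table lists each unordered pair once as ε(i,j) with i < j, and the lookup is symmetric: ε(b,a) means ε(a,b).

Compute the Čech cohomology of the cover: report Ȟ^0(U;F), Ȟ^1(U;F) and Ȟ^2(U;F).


Ȟ^0 ≅ Z/3; Ȟ^1 ≅ Z/3 ⊕ Z/3; Ȟ^2 ≅ 0

intersection data:
  A12={a} A14={d} A15={b} A16={f,g} A23={i} A34={h} A56={c}
C dims 6,7; δ0: rk_F3 5
Ȟ^0 = (6 − 5) − 0 = 1, so Ȟ^0 ≅ Z/3
Ȟ^1 = (7 − 0) − 5 = 2, so Ȟ^1 ≅ Z/3 ⊕ Z/3
Ȟ^2 = (0 − 0) − 0 = 0, so Ȟ^2 ≅ 0


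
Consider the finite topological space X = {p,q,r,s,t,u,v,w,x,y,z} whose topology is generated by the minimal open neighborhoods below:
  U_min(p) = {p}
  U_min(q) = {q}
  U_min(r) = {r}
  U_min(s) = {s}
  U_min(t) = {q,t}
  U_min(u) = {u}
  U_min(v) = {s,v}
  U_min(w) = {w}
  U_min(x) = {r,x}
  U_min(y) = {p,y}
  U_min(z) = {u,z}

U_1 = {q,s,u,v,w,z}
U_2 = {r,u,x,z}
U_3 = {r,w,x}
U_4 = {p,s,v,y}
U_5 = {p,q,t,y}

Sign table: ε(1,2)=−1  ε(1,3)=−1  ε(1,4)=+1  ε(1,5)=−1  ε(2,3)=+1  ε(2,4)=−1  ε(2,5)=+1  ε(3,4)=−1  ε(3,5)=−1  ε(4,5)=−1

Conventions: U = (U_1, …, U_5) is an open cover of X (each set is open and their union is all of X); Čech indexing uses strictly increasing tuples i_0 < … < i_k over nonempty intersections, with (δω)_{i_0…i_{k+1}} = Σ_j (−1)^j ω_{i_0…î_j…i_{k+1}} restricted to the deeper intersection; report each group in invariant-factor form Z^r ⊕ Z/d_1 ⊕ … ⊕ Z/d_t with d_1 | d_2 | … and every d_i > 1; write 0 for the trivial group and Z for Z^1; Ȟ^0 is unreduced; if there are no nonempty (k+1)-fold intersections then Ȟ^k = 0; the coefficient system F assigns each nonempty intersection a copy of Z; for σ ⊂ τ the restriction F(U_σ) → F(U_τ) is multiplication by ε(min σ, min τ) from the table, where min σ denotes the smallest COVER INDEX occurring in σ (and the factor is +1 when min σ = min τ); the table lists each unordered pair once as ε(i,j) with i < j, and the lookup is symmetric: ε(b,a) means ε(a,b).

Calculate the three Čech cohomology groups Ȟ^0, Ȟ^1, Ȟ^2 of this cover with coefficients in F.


Ȟ^0(U;F) ≅ Z, Ȟ^1(U;F) ≅ Z^2 and Ȟ^2(U;F) ≅ 0

nonempty intersections:
  U12={u,z} U13={w} U14={s,v} U15={q} U23={r,x} U45={p,y}
C dims 5,6; δ0: rk 4, SNF 1^4
Ȟ^0: (5−4)−0=1 ⇒ Z
Ȟ^1: (6−0)−4=2 ⇒ Z^2
Ȟ^2: (0−0)−0=0 ⇒ 0


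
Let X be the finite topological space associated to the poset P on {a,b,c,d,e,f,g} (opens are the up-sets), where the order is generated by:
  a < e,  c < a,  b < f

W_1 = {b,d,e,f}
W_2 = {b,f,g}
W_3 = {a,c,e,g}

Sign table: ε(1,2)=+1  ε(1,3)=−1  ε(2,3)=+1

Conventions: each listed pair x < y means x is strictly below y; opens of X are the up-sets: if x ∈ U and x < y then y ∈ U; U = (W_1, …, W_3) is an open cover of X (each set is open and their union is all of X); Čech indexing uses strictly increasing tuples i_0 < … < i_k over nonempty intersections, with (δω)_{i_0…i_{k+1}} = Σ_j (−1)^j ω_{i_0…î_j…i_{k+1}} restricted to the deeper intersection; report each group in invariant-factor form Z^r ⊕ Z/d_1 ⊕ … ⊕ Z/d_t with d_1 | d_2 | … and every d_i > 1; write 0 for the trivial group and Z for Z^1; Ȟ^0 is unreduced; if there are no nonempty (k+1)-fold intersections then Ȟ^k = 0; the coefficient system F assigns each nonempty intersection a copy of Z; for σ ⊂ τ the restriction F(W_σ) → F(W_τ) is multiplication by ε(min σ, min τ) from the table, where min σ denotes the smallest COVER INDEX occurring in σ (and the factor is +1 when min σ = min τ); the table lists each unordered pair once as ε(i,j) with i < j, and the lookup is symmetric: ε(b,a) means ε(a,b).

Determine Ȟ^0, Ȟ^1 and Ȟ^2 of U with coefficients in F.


nerve of the cover:
  W12={b,f} W13={e} W23={g}
C dims 3,3; δ0: rk 3, SNF 1^2·2
Ȟ^0 = (3 − 3) − 0 = 0, so Ȟ^0 ≅ 0
Ȟ^1 = (3 − 0) − 3 = 0 plus torsion [2], so Ȟ^1 ≅ Z/2
Ȟ^2 = (0 − 0) − 0 = 0, so Ȟ^2 ≅ 0

Ȟ^0(U;F) ≅ 0, Ȟ^1(U;F) ≅ Z/2 and Ȟ^2(U;F) ≅ 0


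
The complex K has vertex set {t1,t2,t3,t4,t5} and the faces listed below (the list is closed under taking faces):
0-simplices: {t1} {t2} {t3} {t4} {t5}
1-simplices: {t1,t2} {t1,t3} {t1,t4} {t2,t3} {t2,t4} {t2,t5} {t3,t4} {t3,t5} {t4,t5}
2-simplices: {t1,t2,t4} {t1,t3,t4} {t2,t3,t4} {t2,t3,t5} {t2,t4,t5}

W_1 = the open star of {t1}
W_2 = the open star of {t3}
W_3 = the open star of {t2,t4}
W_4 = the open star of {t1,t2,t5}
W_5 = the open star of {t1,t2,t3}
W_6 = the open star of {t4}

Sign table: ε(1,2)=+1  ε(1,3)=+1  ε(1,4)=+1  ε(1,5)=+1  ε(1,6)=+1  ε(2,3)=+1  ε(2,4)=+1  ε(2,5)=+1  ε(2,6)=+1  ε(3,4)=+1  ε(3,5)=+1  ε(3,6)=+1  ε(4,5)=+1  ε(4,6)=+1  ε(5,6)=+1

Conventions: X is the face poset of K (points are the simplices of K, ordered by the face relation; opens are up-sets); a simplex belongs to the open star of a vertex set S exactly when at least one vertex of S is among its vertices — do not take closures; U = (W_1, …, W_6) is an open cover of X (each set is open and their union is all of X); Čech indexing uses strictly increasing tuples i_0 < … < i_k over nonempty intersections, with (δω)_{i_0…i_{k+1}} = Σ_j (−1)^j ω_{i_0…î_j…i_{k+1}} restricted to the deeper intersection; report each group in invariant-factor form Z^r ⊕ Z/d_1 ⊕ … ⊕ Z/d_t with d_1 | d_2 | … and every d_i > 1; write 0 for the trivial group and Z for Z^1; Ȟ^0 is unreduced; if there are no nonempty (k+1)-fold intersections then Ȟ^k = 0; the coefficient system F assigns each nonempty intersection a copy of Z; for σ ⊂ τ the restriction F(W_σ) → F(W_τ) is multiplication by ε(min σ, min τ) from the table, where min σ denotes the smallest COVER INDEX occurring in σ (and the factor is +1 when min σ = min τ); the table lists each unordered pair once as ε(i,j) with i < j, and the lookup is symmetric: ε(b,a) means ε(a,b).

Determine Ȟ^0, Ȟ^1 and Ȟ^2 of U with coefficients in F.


cover nerve:
  W1={{t1},{t1,t2},{t1,t3},{t1,t4},{t1,t2,t4},{t1,t3,t4}} W2={{t3},{t1,t3},{t2,t3},{t3,t4},{t3,t5},{t1,t3,t4},{t2,t3,t4},{t2,t3,t5}} W3={{t2},{t4},{t1,t2},{t1,t4},{t2,t3},{t2,t4},{t2,t5},{t3,t4},{t4,t5},{t1,t2,t4},{t1,t3,t4},{t2,t3,t4},{t2,t3,t5},{t2,t4,t5}} W4={{t1},{t2},{t5},{t1,t2},{t1,t3},{t1,t4},{t2,t3},{t2,t4},{t2,t5},{t3,t5},{t4,t5},{t1,t2,t4},{t1,t3,t4},{t2,t3,t4},{t2,t3,t5},{t2,t4,t5}} W5={{t1},{t2},{t3},{t1,t2},{t1,t3},{t1,t4},{t2,t3},{t2,t4},{t2,t5},{t3,t4},{t3,t5},{t1,t2,t4},{t1,t3,t4},{t2,t3,t4},{t2,t3,t5},{t2,t4,t5}} W6={{t4},{t1,t4},{t2,t4},{t3,t4},{t4,t5},{t1,t2,t4},{t1,t3,t4},{t2,t3,t4},{t2,t4,t5}}
  W12={{t1,t3},{t1,t3,t4}} W13={{t1,t2},{t1,t4},{t1,t2,t4},{t1,t3,t4}} W14={{t1},{t1,t2},{t1,t3},{t1,t4},{t1,t2,t4},{t1,t3,t4}} W15={{t1},{t1,t2},{t1,t3},{t1,t4},{t1,t2,t4},{t1,t3,t4}} W16={{t1,t4},{t1,t2,t4},{t1,t3,t4}} W23={{t2,t3},{t3,t4},{t1,t3,t4},{t2,t3,t4},{t2,t3,t5}} W24={{t1,t3},{t2,t3},{t3,t5},{t1,t3,t4},{t2,t3,t4},{t2,t3,t5}} W25={{t3},{t1,t3},{t2,t3},{t3,t4},{t3,t5},{t1,t3,t4},{t2,t3,t4},{t2,t3,t5}} W26={{t3,t4},{t1,t3,t4},{t2,t3,t4}} W34={{t2},{t1,t2},{t1,t4},{t2,t3},{t2,t4},{t2,t5},{t4,t5},{t1,t2,t4},{t1,t3,t4},{t2,t3,t4},{t2,t3,t5},{t2,t4,t5}} W35={{t2},{t1,t2},{t1,t4},{t2,t3},{t2,t4},{t2,t5},{t3,t4},{t1,t2,t4},{t1,t3,t4},{t2,t3,t4},{t2,t3,t5},{t2,t4,t5}} W36={{t4},{t1,t4},{t2,t4},{t3,t4},{t4,t5},{t1,t2,t4},{t1,t3,t4},{t2,t3,t4},{t2,t4,t5}} W45={{t1},{t2},{t1,t2},{t1,t3},{t1,t4},{t2,t3},{t2,t4},{t2,t5},{t3,t5},{t1,t2,t4},{t1,t3,t4},{t2,t3,t4},{t2,t3,t5},{t2,t4,t5}} W46={{t1,t4},{t2,t4},{t4,t5},{t1,t2,t4},{t1,t3,t4},{t2,t3,t4},{t2,t4,t5}} W56={{t1,t4},{t2,t4},{t3,t4},{t1,t2,t4},{t1,t3,t4},{t2,t3,t4},{t2,t4,t5}}
  W123={{t1,t3,t4}} W124={{t1,t3},{t1,t3,t4}} W125={{t1,t3},{t1,t3,t4}} W126={{t1,t3,t4}} W134={{t1,t2},{t1,t4},{t1,t2,t4},{t1,t3,t4}} W135={{t1,t2},{t1,t4},{t1,t2,t4},{t1,t3,t4}} W136={{t1,t4},{t1,t2,t4},{t1,t3,t4}} W145={{t1},{t1,t2},{t1,t3},{t1,t4},{t1,t2,t4},{t1,t3,t4}} W146={{t1,t4},{t1,t2,t4},{t1,t3,t4}} W156={{t1,t4},{t1,t2,t4},{t1,t3,t4}} W234={{t2,t3},{t1,t3,t4},{t2,t3,t4},{t2,t3,t5}} W235={{t2,t3},{t3,t4},{t1,t3,t4},{t2,t3,t4},{t2,t3,t5}} W236={{t3,t4},{t1,t3,t4},{t2,t3,t4}} W245={{t1,t3},{t2,t3},{t3,t5},{t1,t3,t4},{t2,t3,t4},{t2,t3,t5}} W246={{t1,t3,t4},{t2,t3,t4}} W256={{t3,t4},{t1,t3,t4},{t2,t3,t4}} W345={{t2},{t1,t2},{t1,t4},{t2,t3},{t2,t4},{t2,t5},{t1,t2,t4},{t1,t3,t4},{t2,t3,t4},{t2,t3,t5},{t2,t4,t5}} W346={{t1,t4},{t2,t4},{t4,t5},{t1,t2,t4},{t1,t3,t4},{t2,t3,t4},{t2,t4,t5}} W356={{t1,t4},{t2,t4},{t3,t4},{t1,t2,t4},{t1,t3,t4},{t2,t3,t4},{t2,t4,t5}} W456={{t1,t4},{t2,t4},{t1,t2,t4},{t1,t3,t4},{t2,t3,t4},{t2,t4,t5}}
  W1234={{t1,t3,t4}} W1235={{t1,t3,t4}} W1236={{t1,t3,t4}} W1245={{t1,t3},{t1,t3,t4}} W1246={{t1,t3,t4}} W1256={{t1,t3,t4}} W1345={{t1,t2},{t1,t4},{t1,t2,t4},{t1,t3,t4}} W1346={{t1,t4},{t1,t2,t4},{t1,t3,t4}} W1356={{t1,t4},{t1,t2,t4},{t1,t3,t4}} W1456={{t1,t4},{t1,t2,t4},{t1,t3,t4}} W2345={{t2,t3},{t1,t3,t4},{t2,t3,t4},{t2,t3,t5}} W2346={{t1,t3,t4},{t2,t3,t4}} W2356={{t3,t4},{t1,t3,t4},{t2,t3,t4}} W2456={{t1,t3,t4},{t2,t3,t4}} W3456={{t1,t4},{t2,t4},{t1,t2,t4},{t1,t3,t4},{t2,t3,t4},{t2,t4,t5}}
  W12345={{t1,t3,t4}} W12346={{t1,t3,t4}} W12356={{t1,t3,t4}} W12456={{t1,t3,t4}} W13456={{t1,t4},{t1,t2,t4},{t1,t3,t4}} W23456={{t1,t3,t4},{t2,t3,t4}}
  W123456={{t1,t3,t4}}
C dims 6,15,20,15; δ0: rk 5, SNF 1^5; δ1: rk 10, SNF 1^10; δ2: rk 10, SNF 1^10
Ȟ^0: (6−5)−0=1 ⇒ Z
Ȟ^1: (15−10)−5=0 ⇒ 0
Ȟ^2: (20−10)−10=0 ⇒ 0

Ȟ^0 ≅ Z; Ȟ^1 ≅ 0; Ȟ^2 ≅ 0


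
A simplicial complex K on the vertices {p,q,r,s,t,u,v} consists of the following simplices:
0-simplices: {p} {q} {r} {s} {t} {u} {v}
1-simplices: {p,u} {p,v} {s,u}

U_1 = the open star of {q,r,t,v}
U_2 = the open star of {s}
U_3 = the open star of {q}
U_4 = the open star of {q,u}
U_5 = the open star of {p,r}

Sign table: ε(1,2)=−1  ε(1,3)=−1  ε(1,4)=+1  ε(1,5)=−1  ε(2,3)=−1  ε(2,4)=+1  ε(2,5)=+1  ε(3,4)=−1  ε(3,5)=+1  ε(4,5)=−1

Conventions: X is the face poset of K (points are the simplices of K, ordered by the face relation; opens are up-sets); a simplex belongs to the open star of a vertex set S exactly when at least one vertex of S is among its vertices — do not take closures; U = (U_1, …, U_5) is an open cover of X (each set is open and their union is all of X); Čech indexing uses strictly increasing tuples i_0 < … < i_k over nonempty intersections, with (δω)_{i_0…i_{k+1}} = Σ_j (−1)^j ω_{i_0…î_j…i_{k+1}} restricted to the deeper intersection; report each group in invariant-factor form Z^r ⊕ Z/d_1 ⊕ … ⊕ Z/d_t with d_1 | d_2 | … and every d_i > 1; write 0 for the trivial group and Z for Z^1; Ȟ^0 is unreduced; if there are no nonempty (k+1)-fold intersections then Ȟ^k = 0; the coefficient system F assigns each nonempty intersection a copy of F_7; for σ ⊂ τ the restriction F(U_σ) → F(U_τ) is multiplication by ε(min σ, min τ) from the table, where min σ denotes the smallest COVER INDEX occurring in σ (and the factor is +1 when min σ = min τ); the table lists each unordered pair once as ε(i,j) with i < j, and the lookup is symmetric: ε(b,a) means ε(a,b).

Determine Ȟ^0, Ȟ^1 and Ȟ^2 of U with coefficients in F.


intersection data:
  U1={{q},{r},{t},{v},{p,v}} U2={{s},{s,u}} U3={{q}} U4={{q},{u},{p,u},{s,u}} U5={{p},{r},{p,u},{p,v}}
  U13={{q}} U14={{q}} U15={{r},{p,v}} U24={{s,u}} U34={{q}} U45={{p,u}}
  U134={{q}}
C dims 5,6,1; δ0: rk_F7 4; δ1: rk_F7 1
Ȟ^0 = (5 − 4) − 0 = 1, so Ȟ^0 ≅ Z/7
Ȟ^1 = (6 − 1) − 4 = 1, so Ȟ^1 ≅ Z/7
Ȟ^2 = (1 − 0) − 1 = 0, so Ȟ^2 ≅ 0

Ȟ^0 = Z/7, Ȟ^1 = Z/7, Ȟ^2 = 0


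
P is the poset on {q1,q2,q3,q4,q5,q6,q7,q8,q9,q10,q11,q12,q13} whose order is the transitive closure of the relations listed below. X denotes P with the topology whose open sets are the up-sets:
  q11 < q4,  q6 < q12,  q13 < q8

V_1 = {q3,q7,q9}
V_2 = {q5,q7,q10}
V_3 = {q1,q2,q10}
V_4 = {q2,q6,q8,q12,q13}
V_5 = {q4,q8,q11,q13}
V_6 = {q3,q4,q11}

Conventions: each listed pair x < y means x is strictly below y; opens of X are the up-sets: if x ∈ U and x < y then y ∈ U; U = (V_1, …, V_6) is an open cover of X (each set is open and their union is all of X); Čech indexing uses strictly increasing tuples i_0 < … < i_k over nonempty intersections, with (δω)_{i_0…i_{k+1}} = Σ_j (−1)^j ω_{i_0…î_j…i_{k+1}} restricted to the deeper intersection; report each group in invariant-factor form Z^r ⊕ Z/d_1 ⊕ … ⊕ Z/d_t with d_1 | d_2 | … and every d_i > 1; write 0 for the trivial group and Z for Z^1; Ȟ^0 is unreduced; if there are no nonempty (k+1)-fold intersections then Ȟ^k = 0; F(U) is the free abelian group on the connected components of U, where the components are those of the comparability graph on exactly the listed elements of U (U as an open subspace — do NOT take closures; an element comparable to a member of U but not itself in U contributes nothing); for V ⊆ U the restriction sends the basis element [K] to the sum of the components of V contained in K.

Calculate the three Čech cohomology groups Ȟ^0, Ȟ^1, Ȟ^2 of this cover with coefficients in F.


Ȟ^0(U;F) ≅ Z^10; Ȟ^1(U;F) ≅ 0; Ȟ^2(U;F) ≅ 0

intersection data:
  V12={q7} V16={q3} V23={q10} V34={q2} V45={q8,q13} V56={q4,q11}
components per intersection:
  V1: {q3} {q7} {q9}
  V2: {q5} {q7} {q10}
  V3: {q1} {q2} {q10}
  V4: {q2} {q6,q12} {q8,q13}
  V5: {q4,q11} {q8,q13}
  V6: {q3} {q4,q11}
  V12: {q7}
  V16: {q3}
  V23: {q10}
  V34: {q2}
  V45: {q8,q13}
  V56: {q4,q11}
C dims 16,6; δ0: rk 6, SNF 1^6
Ȟ^0 = (16 − 6) − 0 = 10, so Ȟ^0 ≅ Z^10
Ȟ^1 = (6 − 0) − 6 = 0, so Ȟ^1 ≅ 0
Ȟ^2 = (0 − 0) − 0 = 0, so Ȟ^2 ≅ 0


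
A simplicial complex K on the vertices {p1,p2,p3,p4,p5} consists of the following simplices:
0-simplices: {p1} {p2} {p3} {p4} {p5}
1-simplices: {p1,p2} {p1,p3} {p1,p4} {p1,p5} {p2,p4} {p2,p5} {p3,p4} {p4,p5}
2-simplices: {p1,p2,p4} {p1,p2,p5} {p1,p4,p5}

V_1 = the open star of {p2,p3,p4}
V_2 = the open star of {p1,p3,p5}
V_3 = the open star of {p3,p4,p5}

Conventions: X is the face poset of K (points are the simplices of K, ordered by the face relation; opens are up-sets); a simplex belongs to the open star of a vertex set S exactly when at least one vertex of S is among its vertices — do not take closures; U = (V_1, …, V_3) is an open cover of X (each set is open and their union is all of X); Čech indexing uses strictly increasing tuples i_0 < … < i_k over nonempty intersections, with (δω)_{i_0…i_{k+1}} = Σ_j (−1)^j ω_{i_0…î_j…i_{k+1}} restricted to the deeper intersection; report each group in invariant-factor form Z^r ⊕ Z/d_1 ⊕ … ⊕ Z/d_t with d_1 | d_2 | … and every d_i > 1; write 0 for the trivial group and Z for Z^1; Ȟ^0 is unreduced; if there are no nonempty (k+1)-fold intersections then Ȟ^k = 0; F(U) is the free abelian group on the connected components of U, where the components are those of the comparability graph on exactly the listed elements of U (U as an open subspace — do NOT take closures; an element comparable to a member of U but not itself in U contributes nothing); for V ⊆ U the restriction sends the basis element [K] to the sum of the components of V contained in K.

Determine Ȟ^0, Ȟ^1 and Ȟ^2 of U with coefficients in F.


Ȟ^0(U;F) ≅ Z, Ȟ^1(U;F) ≅ Z and Ȟ^2(U;F) ≅ 0

nonempty intersections:
  V1={{p2},{p3},{p4},{p1,p2},{p1,p3},{p1,p4},{p2,p4},{p2,p5},{p3,p4},{p4,p5},{p1,p2,p4},{p1,p2,p5},{p1,p4,p5}} V2={{p1},{p3},{p5},{p1,p2},{p1,p3},{p1,p4},{p1,p5},{p2,p5},{p3,p4},{p4,p5},{p1,p2,p4},{p1,p2,p5},{p1,p4,p5}} V3={{p3},{p4},{p5},{p1,p3},{p1,p4},{p1,p5},{p2,p4},{p2,p5},{p3,p4},{p4,p5},{p1,p2,p4},{p1,p2,p5},{p1,p4,p5}}
  V12={{p3},{p1,p2},{p1,p3},{p1,p4},{p2,p5},{p3,p4},{p4,p5},{p1,p2,p4},{p1,p2,p5},{p1,p4,p5}} V13={{p3},{p4},{p1,p3},{p1,p4},{p2,p4},{p2,p5},{p3,p4},{p4,p5},{p1,p2,p4},{p1,p2,p5},{p1,p4,p5}} V23={{p3},{p5},{p1,p3},{p1,p4},{p1,p5},{p2,p5},{p3,p4},{p4,p5},{p1,p2,p4},{p1,p2,p5},{p1,p4,p5}}
  V123={{p3},{p1,p3},{p1,p4},{p2,p5},{p3,p4},{p4,p5},{p1,p2,p4},{p1,p2,p5},{p1,p4,p5}}
components per intersection:
  V1: {{p2},{p3},{p4},{p1,p2},{p1,p3},{p1,p4},{p2,p4},{p2,p5},{p3,p4},{p4,p5},{p1,p2,p4},{p1,p2,p5},{p1,p4,p5}}
  V2: {{p1},{p3},{p5},{p1,p2},{p1,p3},{p1,p4},{p1,p5},{p2,p5},{p3,p4},{p4,p5},{p1,p2,p4},{p1,p2,p5},{p1,p4,p5}}
  V3: {{p3},{p4},{p5},{p1,p3},{p1,p4},{p1,p5},{p2,p4},{p2,p5},{p3,p4},{p4,p5},{p1,p2,p4},{p1,p2,p5},{p1,p4,p5}}
  V12: {{p3},{p1,p3},{p3,p4}} {{p1,p2},{p1,p4},{p2,p5},{p4,p5},{p1,p2,p4},{p1,p2,p5},{p1,p4,p5}}
  V13: {{p3},{p4},{p1,p3},{p1,p4},{p2,p4},{p3,p4},{p4,p5},{p1,p2,p4},{p1,p4,p5}} {{p2,p5},{p1,p2,p5}}
  V23: {{p3},{p1,p3},{p3,p4}} {{p5},{p1,p4},{p1,p5},{p2,p5},{p4,p5},{p1,p2,p4},{p1,p2,p5},{p1,p4,p5}}
  V123: {{p3},{p1,p3},{p3,p4}} {{p1,p4},{p4,p5},{p1,p2,p4},{p1,p4,p5}} {{p2,p5},{p1,p2,p5}}
C dims 3,6,3; δ0: rk 2, SNF 1^2; δ1: rk 3, SNF 1^3
Ȟ^0: (3−2)−0=1 ⇒ Z
Ȟ^1: (6−3)−2=1 ⇒ Z
Ȟ^2: (3−0)−3=0 ⇒ 0


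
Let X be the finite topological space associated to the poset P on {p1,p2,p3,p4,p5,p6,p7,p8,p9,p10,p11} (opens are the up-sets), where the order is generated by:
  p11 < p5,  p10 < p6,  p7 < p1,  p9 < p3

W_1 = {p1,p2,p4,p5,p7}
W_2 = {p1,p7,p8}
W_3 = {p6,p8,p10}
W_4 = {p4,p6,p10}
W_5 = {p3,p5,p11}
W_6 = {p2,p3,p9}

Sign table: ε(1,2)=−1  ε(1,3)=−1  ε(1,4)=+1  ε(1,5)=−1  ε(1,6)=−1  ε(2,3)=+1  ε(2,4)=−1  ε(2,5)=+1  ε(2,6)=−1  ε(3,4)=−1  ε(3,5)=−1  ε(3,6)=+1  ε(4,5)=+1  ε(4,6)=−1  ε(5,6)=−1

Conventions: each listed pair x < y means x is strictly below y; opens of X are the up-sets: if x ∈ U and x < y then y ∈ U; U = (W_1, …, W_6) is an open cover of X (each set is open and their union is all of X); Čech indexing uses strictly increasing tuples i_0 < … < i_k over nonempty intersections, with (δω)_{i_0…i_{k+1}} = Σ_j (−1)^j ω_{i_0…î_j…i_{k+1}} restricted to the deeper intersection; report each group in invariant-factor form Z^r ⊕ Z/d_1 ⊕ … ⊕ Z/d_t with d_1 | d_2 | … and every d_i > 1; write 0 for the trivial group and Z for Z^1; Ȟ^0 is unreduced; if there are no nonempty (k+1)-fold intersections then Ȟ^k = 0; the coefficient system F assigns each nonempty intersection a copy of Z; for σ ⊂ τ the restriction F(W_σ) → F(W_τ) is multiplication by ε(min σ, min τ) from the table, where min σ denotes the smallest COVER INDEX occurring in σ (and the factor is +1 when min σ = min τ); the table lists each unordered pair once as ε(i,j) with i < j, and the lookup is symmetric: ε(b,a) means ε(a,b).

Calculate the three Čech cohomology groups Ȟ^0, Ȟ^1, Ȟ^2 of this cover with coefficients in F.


Ȟ^0(U;F) ≅ 0,  Ȟ^1(U;F) ≅ Z ⊕ Z/2,  Ȟ^2(U;F) ≅ 0

nonempty intersections:
  W12={p1,p7} W14={p4} W15={p5} W16={p2} W23={p8} W34={p6,p10} W56={p3}
C dims 6,7; δ0: rk 6, SNF 1^5·2
Ȟ^0: (6−6)−0=0 ⇒ 0
Ȟ^1: (7−0)−6=1 plus torsion [2] ⇒ Z ⊕ Z/2
Ȟ^2: (0−0)−0=0 ⇒ 0


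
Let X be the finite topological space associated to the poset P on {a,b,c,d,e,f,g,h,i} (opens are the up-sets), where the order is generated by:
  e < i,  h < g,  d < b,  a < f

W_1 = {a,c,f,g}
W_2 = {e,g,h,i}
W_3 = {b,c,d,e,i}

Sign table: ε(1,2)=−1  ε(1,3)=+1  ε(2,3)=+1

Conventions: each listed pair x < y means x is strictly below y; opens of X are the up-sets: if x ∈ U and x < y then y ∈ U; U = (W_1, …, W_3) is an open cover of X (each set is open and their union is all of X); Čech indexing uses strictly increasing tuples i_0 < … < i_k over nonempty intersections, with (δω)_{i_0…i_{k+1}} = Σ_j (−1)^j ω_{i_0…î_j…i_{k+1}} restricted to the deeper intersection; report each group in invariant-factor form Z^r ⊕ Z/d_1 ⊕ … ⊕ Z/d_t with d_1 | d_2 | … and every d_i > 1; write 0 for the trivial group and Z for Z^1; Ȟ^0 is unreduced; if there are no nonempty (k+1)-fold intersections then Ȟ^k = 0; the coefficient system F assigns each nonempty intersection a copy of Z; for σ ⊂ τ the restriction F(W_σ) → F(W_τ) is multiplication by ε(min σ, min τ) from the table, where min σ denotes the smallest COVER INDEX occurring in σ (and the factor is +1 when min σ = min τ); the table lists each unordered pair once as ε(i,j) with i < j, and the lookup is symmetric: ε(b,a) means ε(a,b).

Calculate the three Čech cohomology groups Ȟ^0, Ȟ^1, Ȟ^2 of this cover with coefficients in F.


nerve of the cover:
  W12={g} W13={c} W23={e,i}
C dims 3,3; δ0: rk 3, SNF 1^2·2
Ȟ^0 = (3 − 3) − 0 = 0, so Ȟ^0 ≅ 0
Ȟ^1 = (3 − 0) − 3 = 0 plus torsion [2], so Ȟ^1 ≅ Z/2
Ȟ^2 = (0 − 0) − 0 = 0, so Ȟ^2 ≅ 0

Ȟ^0(U;F) ≅ 0,  Ȟ^1(U;F) ≅ Z/2,  Ȟ^2(U;F) ≅ 0


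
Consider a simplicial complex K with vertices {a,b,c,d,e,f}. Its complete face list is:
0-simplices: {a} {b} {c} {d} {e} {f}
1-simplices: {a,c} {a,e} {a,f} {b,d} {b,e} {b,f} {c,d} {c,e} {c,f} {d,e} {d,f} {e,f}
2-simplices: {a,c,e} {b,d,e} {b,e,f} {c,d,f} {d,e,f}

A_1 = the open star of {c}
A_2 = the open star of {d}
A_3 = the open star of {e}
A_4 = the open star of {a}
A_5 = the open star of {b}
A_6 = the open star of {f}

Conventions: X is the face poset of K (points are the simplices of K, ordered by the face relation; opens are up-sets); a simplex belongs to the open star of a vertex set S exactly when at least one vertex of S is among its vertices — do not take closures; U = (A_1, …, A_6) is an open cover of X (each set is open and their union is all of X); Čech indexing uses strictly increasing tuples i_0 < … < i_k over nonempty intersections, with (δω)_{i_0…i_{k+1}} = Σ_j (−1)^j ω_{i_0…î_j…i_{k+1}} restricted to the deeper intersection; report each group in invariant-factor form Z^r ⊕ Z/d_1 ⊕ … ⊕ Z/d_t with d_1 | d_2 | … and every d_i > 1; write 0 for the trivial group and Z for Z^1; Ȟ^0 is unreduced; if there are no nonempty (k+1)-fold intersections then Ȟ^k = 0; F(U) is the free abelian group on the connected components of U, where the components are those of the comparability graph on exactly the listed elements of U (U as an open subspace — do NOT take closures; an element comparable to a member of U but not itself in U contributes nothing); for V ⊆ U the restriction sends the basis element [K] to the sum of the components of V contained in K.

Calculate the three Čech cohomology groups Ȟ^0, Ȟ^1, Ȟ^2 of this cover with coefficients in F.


intersection data:
  A1={{c},{a,c},{c,d},{c,e},{c,f},{a,c,e},{c,d,f}} A2={{d},{b,d},{c,d},{d,e},{d,f},{b,d,e},{c,d,f},{d,e,f}} A3={{e},{a,e},{b,e},{c,e},{d,e},{e,f},{a,c,e},{b,d,e},{b,e,f},{d,e,f}} A4={{a},{a,c},{a,e},{a,f},{a,c,e}} A5={{b},{b,d},{b,e},{b,f},{b,d,e},{b,e,f}} A6={{f},{a,f},{b,f},{c,f},{d,f},{e,f},{b,e,f},{c,d,f},{d,e,f}}
  A12={{c,d},{c,d,f}} A13={{c,e},{a,c,e}} A14={{a,c},{a,c,e}} A16={{c,f},{c,d,f}} A23={{d,e},{b,d,e},{d,e,f}} A25={{b,d},{b,d,e}} A26={{d,f},{c,d,f},{d,e,f}} A34={{a,e},{a,c,e}} A35={{b,e},{b,d,e},{b,e,f}} A36={{e,f},{b,e,f},{d,e,f}} A46={{a,f}} A56={{b,f},{b,e,f}}
  A126={{c,d,f}} A134={{a,c,e}} A235={{b,d,e}} A236={{d,e,f}} A356={{b,e,f}}
components per intersection:
  A1: {{c},{a,c},{c,d},{c,e},{c,f},{a,c,e},{c,d,f}}
  A2: {{d},{b,d},{c,d},{d,e},{d,f},{b,d,e},{c,d,f},{d,e,f}}
  A3: {{e},{a,e},{b,e},{c,e},{d,e},{e,f},{a,c,e},{b,d,e},{b,e,f},{d,e,f}}
  A4: {{a},{a,c},{a,e},{a,f},{a,c,e}}
  A5: {{b},{b,d},{b,e},{b,f},{b,d,e},{b,e,f}}
  A6: {{f},{a,f},{b,f},{c,f},{d,f},{e,f},{b,e,f},{c,d,f},{d,e,f}}
  A12: {{c,d},{c,d,f}}
  A13: {{c,e},{a,c,e}}
  A14: {{a,c},{a,c,e}}
  A16: {{c,f},{c,d,f}}
  A23: {{d,e},{b,d,e},{d,e,f}}
  A25: {{b,d},{b,d,e}}
  A26: {{d,f},{c,d,f},{d,e,f}}
  A34: {{a,e},{a,c,e}}
  A35: {{b,e},{b,d,e},{b,e,f}}
  A36: {{e,f},{b,e,f},{d,e,f}}
  A46: {{a,f}}
  A56: {{b,f},{b,e,f}}
  A126: {{c,d,f}}
  A134: {{a,c,e}}
  A235: {{b,d,e}}
  A236: {{d,e,f}}
  A356: {{b,e,f}}
C dims 6,12,5; δ0: rk 5, SNF 1^5; δ1: rk 5, SNF 1^5
Ȟ^0 = (6 − 5) − 0 = 1, so Ȟ^0 ≅ Z
Ȟ^1 = (12 − 5) − 5 = 2, so Ȟ^1 ≅ Z^2
Ȟ^2 = (5 − 0) − 5 = 0, so Ȟ^2 ≅ 0

Ȟ^0(U;F) ≅ Z, Ȟ^1(U;F) ≅ Z^2 and Ȟ^2(U;F) ≅ 0


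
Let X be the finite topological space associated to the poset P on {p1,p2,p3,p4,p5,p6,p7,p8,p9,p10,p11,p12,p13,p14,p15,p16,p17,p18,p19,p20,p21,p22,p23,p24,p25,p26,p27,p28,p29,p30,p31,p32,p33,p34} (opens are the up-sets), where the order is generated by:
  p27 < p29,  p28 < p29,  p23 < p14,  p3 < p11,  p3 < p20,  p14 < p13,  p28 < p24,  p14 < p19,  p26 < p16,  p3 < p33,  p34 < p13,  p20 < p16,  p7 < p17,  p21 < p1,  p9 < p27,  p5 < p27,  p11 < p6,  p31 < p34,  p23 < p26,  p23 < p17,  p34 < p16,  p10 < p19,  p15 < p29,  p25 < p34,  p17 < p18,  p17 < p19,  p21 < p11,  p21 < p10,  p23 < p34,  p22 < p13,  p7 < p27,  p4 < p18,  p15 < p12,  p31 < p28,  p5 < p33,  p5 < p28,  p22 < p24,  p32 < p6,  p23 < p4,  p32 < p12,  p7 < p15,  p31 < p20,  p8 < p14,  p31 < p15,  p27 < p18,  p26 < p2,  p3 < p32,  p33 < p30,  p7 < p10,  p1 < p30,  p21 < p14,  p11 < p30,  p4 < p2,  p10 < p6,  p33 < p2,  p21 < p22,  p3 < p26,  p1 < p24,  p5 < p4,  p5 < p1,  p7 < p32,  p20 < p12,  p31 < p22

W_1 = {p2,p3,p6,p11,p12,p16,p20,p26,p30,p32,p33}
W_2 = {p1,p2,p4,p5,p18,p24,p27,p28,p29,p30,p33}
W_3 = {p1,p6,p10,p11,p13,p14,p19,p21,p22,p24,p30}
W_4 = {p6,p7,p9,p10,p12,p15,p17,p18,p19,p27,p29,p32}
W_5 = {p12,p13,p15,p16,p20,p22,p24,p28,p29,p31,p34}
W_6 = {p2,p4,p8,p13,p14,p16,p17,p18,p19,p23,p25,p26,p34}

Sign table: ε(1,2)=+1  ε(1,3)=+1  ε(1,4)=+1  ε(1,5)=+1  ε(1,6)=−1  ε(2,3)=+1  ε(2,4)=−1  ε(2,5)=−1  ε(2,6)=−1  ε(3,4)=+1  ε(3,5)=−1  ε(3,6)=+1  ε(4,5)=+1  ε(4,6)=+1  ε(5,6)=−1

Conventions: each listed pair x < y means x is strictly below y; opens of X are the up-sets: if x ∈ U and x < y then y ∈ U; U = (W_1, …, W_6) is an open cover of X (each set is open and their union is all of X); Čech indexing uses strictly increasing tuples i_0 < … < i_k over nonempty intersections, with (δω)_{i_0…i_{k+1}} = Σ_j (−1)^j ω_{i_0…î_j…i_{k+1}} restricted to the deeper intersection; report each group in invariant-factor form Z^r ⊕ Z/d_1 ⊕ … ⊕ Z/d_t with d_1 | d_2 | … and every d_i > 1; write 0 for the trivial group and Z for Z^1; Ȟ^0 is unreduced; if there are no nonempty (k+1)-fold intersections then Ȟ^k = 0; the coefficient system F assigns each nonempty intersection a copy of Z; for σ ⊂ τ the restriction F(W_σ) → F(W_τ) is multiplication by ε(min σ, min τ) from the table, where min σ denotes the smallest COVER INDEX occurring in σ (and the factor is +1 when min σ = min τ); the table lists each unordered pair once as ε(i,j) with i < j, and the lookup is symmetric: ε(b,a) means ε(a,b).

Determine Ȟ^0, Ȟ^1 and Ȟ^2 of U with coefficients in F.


Ȟ^0 = 0,  Ȟ^1 = Z/2,  Ȟ^2 = Z

nerve simplices:
  W12={p2,p30,p33} W13={p6,p11,p30} W14={p6,p12,p32} W15={p12,p16,p20} W16={p2,p16,p26} W23={p1,p24,p30} W24={p18,p27,p29} W25={p24,p28,p29} W26={p2,p4,p18} W34={p6,p10,p19} W35={p13,p22,p24} W36={p13,p14,p19} W45={p12,p15,p29} W46={p17,p18,p19} W56={p13,p16,p34}
  W123={p30} W126={p2} W134={p6} W145={p12} W156={p16} W235={p24} W245={p29} W246={p18} W346={p19} W356={p13}
C dims 6,15,10; δ0: rk 6, SNF 1^5·2; δ1: rk 9, SNF 1^9
degree 0: 6−6−0 = 0 → Ȟ^0 ≅ 0
degree 1: 15−9−6 = 0 plus torsion [2] → Ȟ^1 ≅ Z/2
degree 2: 10−0−9 = 1 → Ȟ^2 ≅ Z


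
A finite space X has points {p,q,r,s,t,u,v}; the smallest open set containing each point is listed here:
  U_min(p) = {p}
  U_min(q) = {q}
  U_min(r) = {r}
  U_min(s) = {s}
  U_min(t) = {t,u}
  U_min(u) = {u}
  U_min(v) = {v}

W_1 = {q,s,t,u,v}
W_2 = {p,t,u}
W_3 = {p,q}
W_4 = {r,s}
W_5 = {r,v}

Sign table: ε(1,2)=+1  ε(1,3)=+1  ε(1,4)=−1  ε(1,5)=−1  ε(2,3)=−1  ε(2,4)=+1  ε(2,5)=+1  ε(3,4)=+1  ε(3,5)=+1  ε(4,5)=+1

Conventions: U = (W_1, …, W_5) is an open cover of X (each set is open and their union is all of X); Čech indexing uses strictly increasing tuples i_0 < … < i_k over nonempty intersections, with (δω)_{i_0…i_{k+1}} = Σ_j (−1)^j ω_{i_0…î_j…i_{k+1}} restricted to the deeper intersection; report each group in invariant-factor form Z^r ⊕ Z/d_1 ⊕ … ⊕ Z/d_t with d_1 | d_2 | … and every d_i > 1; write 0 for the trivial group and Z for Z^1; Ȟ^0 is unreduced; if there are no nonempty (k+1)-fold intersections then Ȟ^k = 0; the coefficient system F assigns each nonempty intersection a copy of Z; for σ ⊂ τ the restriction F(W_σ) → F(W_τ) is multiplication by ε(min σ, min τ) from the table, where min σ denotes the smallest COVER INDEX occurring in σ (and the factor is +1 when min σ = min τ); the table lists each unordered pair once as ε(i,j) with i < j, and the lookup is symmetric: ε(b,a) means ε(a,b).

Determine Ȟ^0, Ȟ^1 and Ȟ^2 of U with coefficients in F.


Ȟ^0 ≅ 0, Ȟ^1 ≅ Z ⊕ Z/2 and Ȟ^2 ≅ 0

nonempty overlaps:
  W12={t,u} W13={q} W14={s} W15={v} W23={p} W45={r}
C dims 5,6; δ0: rk 5, SNF 1^4·2
degree 0: 5−5−0 = 0 → Ȟ^0 ≅ 0
degree 1: 6−0−5 = 1 plus torsion [2] → Ȟ^1 ≅ Z ⊕ Z/2
degree 2: 0−0−0 = 0 → Ȟ^2 ≅ 0


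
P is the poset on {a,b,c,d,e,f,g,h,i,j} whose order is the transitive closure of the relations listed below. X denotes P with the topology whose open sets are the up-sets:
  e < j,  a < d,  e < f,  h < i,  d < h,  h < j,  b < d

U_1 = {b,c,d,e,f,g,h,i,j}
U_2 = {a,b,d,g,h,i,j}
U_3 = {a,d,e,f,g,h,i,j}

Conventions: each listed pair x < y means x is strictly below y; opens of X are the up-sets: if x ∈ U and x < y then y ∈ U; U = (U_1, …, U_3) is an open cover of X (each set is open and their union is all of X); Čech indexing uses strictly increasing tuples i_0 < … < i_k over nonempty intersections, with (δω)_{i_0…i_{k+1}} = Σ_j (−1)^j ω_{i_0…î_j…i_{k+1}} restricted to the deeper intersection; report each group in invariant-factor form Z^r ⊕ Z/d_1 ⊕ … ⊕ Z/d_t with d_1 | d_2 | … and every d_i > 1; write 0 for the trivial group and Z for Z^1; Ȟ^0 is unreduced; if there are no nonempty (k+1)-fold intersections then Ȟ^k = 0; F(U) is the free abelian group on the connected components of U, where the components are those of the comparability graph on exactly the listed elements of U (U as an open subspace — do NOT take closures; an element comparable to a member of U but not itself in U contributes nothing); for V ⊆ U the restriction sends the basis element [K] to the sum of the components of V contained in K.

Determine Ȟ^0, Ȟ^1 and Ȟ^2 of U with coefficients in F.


nerve of the cover:
  U12={b,d,g,h,i,j} U13={d,e,f,g,h,i,j} U23={a,d,g,h,i,j}
  U123={d,g,h,i,j}
components per intersection:
  U1: {b,d,e,f,h,i,j} {c} {g}
  U2: {a,b,d,h,i,j} {g}
  U3: {a,d,e,f,h,i,j} {g}
  U12: {b,d,h,i,j} {g}
  U13: {d,e,f,h,i,j} {g}
  U23: {a,d,h,i,j} {g}
  U123: {d,h,i,j} {g}
C dims 7,6,2; δ0: rk 4, SNF 1^4; δ1: rk 2, SNF 1^2
Ȟ^0 = (7 − 4) − 0 = 3, so Ȟ^0 ≅ Z^3
Ȟ^1 = (6 − 2) − 4 = 0, so Ȟ^1 ≅ 0
Ȟ^2 = (2 − 0) − 2 = 0, so Ȟ^2 ≅ 0

Ȟ^0 = Z^3, Ȟ^1 = 0, Ȟ^2 = 0


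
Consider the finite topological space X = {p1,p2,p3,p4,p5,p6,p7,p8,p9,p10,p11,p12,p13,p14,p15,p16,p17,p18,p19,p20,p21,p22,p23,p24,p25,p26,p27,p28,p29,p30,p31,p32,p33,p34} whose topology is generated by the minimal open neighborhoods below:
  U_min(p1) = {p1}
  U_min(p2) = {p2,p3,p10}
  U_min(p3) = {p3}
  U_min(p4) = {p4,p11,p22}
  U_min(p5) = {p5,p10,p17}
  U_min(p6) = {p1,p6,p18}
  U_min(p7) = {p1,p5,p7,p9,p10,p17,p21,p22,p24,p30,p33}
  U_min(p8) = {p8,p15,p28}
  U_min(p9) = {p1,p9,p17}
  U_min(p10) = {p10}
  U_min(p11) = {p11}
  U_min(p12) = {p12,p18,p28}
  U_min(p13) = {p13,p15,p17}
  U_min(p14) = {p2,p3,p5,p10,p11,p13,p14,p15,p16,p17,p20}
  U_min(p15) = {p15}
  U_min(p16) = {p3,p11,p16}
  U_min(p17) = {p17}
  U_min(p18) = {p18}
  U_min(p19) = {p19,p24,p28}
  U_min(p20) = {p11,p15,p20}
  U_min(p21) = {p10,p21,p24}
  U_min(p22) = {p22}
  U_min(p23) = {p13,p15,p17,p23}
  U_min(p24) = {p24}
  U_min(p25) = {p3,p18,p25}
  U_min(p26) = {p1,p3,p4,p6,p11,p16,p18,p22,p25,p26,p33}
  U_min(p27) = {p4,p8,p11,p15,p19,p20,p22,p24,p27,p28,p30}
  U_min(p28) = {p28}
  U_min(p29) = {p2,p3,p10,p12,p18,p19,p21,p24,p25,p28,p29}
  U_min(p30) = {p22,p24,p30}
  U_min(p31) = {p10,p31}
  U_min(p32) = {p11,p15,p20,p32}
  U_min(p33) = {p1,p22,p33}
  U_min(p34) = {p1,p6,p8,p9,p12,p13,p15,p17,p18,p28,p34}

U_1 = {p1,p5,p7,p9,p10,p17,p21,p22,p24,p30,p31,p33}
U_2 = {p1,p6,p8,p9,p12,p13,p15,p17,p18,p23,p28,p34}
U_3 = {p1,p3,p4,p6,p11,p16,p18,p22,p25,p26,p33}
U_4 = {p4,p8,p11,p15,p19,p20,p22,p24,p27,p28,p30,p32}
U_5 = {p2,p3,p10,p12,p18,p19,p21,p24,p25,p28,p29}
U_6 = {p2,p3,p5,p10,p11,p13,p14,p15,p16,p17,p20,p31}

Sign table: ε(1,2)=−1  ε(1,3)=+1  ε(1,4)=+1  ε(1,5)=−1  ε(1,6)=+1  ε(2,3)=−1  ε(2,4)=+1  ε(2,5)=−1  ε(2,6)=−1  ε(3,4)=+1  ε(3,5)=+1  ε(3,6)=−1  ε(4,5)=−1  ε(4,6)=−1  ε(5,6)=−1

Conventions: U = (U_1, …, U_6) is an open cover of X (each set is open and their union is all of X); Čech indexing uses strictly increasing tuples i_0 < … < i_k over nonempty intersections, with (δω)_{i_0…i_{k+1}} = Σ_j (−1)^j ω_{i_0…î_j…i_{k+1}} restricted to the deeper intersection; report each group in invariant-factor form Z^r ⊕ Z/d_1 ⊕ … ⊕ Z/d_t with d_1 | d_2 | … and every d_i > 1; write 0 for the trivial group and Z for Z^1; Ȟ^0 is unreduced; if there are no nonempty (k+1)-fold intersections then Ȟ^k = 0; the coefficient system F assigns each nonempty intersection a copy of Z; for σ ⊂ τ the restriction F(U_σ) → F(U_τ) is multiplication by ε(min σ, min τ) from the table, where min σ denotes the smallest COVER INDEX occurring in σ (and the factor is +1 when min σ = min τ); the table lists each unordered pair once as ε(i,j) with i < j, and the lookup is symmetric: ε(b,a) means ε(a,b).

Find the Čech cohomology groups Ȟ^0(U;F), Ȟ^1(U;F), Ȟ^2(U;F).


Ȟ^0 = 0,  Ȟ^1 = Z/2,  Ȟ^2 = Z

intersection data:
  U12={p1,p9,p17} U13={p1,p22,p33} U14={p22,p24,p30} U15={p10,p21,p24} U16={p5,p10,p17,p31} U23={p1,p6,p18} U24={p8,p15,p28} U25={p12,p18,p28} U26={p13,p15,p17} U34={p4,p11,p22} U35={p3,p18,p25} U36={p3,p11,p16} U45={p19,p24,p28} U46={p11,p15,p20} U56={p2,p3,p10}
  U123={p1} U126={p17} U134={p22} U145={p24} U156={p10} U235={p18} U245={p28} U246={p15} U346={p11} U356={p3}
C dims 6,15,10; δ0: rk 6, SNF 1^5·2; δ1: rk 9, SNF 1^9
Ȟ^0 = (6 − 6) − 0 = 0, so Ȟ^0 ≅ 0
Ȟ^1 = (15 − 9) − 6 = 0 plus torsion [2], so Ȟ^1 ≅ Z/2
Ȟ^2 = (10 − 0) − 9 = 1, so Ȟ^2 ≅ Z


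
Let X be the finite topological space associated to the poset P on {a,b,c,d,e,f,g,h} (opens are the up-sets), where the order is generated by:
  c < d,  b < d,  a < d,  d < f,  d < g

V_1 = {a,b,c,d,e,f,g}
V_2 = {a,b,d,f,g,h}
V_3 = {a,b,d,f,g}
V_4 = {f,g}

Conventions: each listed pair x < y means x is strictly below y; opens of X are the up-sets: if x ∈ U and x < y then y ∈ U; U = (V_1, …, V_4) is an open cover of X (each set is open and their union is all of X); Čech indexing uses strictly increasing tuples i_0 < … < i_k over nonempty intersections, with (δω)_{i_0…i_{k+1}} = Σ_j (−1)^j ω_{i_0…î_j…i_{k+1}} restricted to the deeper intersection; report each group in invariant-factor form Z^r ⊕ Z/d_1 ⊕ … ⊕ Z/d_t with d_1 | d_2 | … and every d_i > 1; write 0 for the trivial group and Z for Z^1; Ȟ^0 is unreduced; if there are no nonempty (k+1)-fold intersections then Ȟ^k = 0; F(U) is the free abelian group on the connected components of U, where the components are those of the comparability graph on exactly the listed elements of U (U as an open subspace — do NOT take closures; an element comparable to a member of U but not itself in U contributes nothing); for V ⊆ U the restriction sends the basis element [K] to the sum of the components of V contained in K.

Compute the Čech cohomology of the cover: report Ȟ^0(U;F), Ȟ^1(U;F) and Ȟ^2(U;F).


nonempty intersections:
  V12={a,b,d,f,g} V13={a,b,d,f,g} V14={f,g} V23={a,b,d,f,g} V24={f,g} V34={f,g}
  V123={a,b,d,f,g} V124={f,g} V134={f,g} V234={f,g}
  V1234={f,g}
components per intersection:
  V1: {a,b,c,d,f,g} {e}
  V2: {a,b,d,f,g} {h}
  V3: {a,b,d,f,g}
  V4: {f} {g}
  V12: {a,b,d,f,g}
  V13: {a,b,d,f,g}
  V14: {f} {g}
  V23: {a,b,d,f,g}
  V24: {f} {g}
  V34: {f} {g}
  V123: {a,b,d,f,g}
  V124: {f} {g}
  V134: {f} {g}
  V234: {f} {g}
  V1234: {f} {g}
C dims 7,9,7,2; δ0: rk 4, SNF 1^4; δ1: rk 5, SNF 1^5; δ2: rk 2, SNF 1^2
Ȟ^0: (7−4)−0=3 ⇒ Z^3
Ȟ^1: (9−5)−4=0 ⇒ 0
Ȟ^2: (7−2)−5=0 ⇒ 0

Ȟ^0 = Z^3, Ȟ^1 = 0 and Ȟ^2 = 0


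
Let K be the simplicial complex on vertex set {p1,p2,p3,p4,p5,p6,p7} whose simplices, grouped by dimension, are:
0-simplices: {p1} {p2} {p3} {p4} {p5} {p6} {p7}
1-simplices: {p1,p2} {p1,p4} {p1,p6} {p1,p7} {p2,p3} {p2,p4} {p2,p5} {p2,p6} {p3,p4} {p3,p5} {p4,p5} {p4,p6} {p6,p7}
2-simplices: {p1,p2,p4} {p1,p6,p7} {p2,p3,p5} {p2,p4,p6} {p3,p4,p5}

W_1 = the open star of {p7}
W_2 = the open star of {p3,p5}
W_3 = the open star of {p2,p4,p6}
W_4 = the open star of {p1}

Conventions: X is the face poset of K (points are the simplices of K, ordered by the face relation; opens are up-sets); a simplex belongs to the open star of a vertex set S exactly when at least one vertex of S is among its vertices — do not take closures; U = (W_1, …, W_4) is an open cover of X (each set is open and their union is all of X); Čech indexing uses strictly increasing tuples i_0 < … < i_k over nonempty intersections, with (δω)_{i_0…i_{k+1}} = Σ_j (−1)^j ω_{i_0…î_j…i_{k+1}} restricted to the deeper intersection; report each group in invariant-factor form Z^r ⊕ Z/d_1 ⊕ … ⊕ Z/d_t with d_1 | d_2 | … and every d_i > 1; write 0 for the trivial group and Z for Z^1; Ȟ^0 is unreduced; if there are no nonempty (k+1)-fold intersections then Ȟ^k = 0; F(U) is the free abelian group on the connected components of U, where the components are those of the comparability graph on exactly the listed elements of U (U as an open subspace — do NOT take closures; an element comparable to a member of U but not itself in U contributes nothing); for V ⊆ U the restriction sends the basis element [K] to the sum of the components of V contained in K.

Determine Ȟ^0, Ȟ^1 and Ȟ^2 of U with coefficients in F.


Ȟ^0(U;F) ≅ Z; Ȟ^1(U;F) ≅ Z^2; Ȟ^2(U;F) ≅ 0

nonempty intersections:
  W1={{p7},{p1,p7},{p6,p7},{p1,p6,p7}} W2={{p3},{p5},{p2,p3},{p2,p5},{p3,p4},{p3,p5},{p4,p5},{p2,p3,p5},{p3,p4,p5}} W3={{p2},{p4},{p6},{p1,p2},{p1,p4},{p1,p6},{p2,p3},{p2,p4},{p2,p5},{p2,p6},{p3,p4},{p4,p5},{p4,p6},{p6,p7},{p1,p2,p4},{p1,p6,p7},{p2,p3,p5},{p2,p4,p6},{p3,p4,p5}} W4={{p1},{p1,p2},{p1,p4},{p1,p6},{p1,p7},{p1,p2,p4},{p1,p6,p7}}
  W13={{p6,p7},{p1,p6,p7}} W14={{p1,p7},{p1,p6,p7}} W23={{p2,p3},{p2,p5},{p3,p4},{p4,p5},{p2,p3,p5},{p3,p4,p5}} W34={{p1,p2},{p1,p4},{p1,p6},{p1,p2,p4},{p1,p6,p7}}
  W134={{p1,p6,p7}}
components per intersection:
  W1: {{p7},{p1,p7},{p6,p7},{p1,p6,p7}}
  W2: {{p3},{p5},{p2,p3},{p2,p5},{p3,p4},{p3,p5},{p4,p5},{p2,p3,p5},{p3,p4,p5}}
  W3: {{p2},{p4},{p6},{p1,p2},{p1,p4},{p1,p6},{p2,p3},{p2,p4},{p2,p5},{p2,p6},{p3,p4},{p4,p5},{p4,p6},{p6,p7},{p1,p2,p4},{p1,p6,p7},{p2,p3,p5},{p2,p4,p6},{p3,p4,p5}}
  W4: {{p1},{p1,p2},{p1,p4},{p1,p6},{p1,p7},{p1,p2,p4},{p1,p6,p7}}
  W13: {{p6,p7},{p1,p6,p7}}
  W14: {{p1,p7},{p1,p6,p7}}
  W23: {{p2,p3},{p2,p5},{p2,p3,p5}} {{p3,p4},{p4,p5},{p3,p4,p5}}
  W34: {{p1,p2},{p1,p4},{p1,p2,p4}} {{p1,p6},{p1,p6,p7}}
  W134: {{p1,p6,p7}}
C dims 4,6,1; δ0: rk 3, SNF 1^3; δ1: rk 1, SNF 1^1
Ȟ^0: (4−3)−0=1 ⇒ Z
Ȟ^1: (6−1)−3=2 ⇒ Z^2
Ȟ^2: (1−0)−1=0 ⇒ 0
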